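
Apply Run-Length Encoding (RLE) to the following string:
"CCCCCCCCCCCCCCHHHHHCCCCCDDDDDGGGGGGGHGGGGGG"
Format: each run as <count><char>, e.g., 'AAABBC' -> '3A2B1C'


Scanning runs left to right:
  i=0: run of 'C' x 14 -> '14C'
  i=14: run of 'H' x 5 -> '5H'
  i=19: run of 'C' x 5 -> '5C'
  i=24: run of 'D' x 5 -> '5D'
  i=29: run of 'G' x 7 -> '7G'
  i=36: run of 'H' x 1 -> '1H'
  i=37: run of 'G' x 6 -> '6G'

RLE = 14C5H5C5D7G1H6G


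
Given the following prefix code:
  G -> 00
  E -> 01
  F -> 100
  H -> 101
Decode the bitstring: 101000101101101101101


Decoding step by step:
Bits 101 -> H
Bits 00 -> G
Bits 01 -> E
Bits 01 -> E
Bits 101 -> H
Bits 101 -> H
Bits 101 -> H
Bits 101 -> H


Decoded message: HGEEHHHH


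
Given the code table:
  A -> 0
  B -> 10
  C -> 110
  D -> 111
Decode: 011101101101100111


Decoding:
0 -> A
111 -> D
0 -> A
110 -> C
110 -> C
110 -> C
0 -> A
111 -> D


Result: ADACCCAD


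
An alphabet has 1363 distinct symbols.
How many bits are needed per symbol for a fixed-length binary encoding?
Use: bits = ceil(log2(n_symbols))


log2(1363) = 10.4126
Bracket: 2^10 = 1024 < 1363 <= 2^11 = 2048
So ceil(log2(1363)) = 11

bits = ceil(log2(1363)) = ceil(10.4126) = 11 bits


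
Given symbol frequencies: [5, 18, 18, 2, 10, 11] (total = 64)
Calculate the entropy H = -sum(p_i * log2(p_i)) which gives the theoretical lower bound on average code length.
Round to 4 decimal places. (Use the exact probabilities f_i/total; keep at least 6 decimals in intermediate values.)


Per-symbol terms -p_i * log2(p_i) with p_i = f_i/64:
  p = 5/64 = 0.078125: log2(p) = -3.678072, -p*log2(p) = 0.287349
  p = 18/64 = 0.281250: log2(p) = -1.830075, -p*log2(p) = 0.514709
  p = 18/64 = 0.281250: log2(p) = -1.830075, -p*log2(p) = 0.514709
  p = 2/64 = 0.031250: log2(p) = -5.000000, -p*log2(p) = 0.156250
  p = 10/64 = 0.156250: log2(p) = -2.678072, -p*log2(p) = 0.418449
  p = 11/64 = 0.171875: log2(p) = -2.540568, -p*log2(p) = 0.436660
H = 0.287349 + 0.514709 + 0.514709 + 0.156250 + 0.418449 + 0.436660 = 2.328126

H = 2.3281 bits/symbol


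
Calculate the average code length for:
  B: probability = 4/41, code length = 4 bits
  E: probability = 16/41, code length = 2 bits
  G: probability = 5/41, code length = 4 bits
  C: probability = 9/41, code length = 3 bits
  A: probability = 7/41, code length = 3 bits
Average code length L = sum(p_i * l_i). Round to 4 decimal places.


Weighted contributions p_i * l_i:
  B: (4/41) * 4 = 16/41
  E: (16/41) * 2 = 32/41
  G: (5/41) * 4 = 20/41
  C: (9/41) * 3 = 27/41
  A: (7/41) * 3 = 21/41
Sum = (16 + 32 + 20 + 27 + 21)/41 = 116/41

L = 116/41 = 2.8293 bits/symbol


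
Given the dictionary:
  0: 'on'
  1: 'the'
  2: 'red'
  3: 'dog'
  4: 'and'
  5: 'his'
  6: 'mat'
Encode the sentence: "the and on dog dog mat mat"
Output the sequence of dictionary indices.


Look up each word in the dictionary:
  'the' -> 1
  'and' -> 4
  'on' -> 0
  'dog' -> 3
  'dog' -> 3
  'mat' -> 6
  'mat' -> 6

Encoded: [1, 4, 0, 3, 3, 6, 6]


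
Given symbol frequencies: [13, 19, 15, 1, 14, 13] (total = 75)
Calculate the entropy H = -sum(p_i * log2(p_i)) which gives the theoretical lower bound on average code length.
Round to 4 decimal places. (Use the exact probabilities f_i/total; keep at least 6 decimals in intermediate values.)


Per-symbol terms -p_i * log2(p_i) with p_i = f_i/75:
  p = 13/75 = 0.173333: log2(p) = -2.528379, -p*log2(p) = 0.438252
  p = 19/75 = 0.253333: log2(p) = -1.980891, -p*log2(p) = 0.501826
  p = 15/75 = 0.200000: log2(p) = -2.321928, -p*log2(p) = 0.464386
  p = 1/75 = 0.013333: log2(p) = -6.228819, -p*log2(p) = 0.083051
  p = 14/75 = 0.186667: log2(p) = -2.421464, -p*log2(p) = 0.452007
  p = 13/75 = 0.173333: log2(p) = -2.528379, -p*log2(p) = 0.438252
H = 0.438252 + 0.501826 + 0.464386 + 0.083051 + 0.452007 + 0.438252 = 2.377774

H = 2.3778 bits/symbol


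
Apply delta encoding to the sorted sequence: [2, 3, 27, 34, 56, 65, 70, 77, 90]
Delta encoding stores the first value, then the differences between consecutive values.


First value: 2
Deltas:
  3 - 2 = 1
  27 - 3 = 24
  34 - 27 = 7
  56 - 34 = 22
  65 - 56 = 9
  70 - 65 = 5
  77 - 70 = 7
  90 - 77 = 13


Delta encoded: [2, 1, 24, 7, 22, 9, 5, 7, 13]


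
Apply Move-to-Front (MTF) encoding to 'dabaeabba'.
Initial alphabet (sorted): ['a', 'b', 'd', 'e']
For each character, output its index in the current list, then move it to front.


MTF encoding:
'd': index 2 in ['a', 'b', 'd', 'e'] -> ['d', 'a', 'b', 'e']
'a': index 1 in ['d', 'a', 'b', 'e'] -> ['a', 'd', 'b', 'e']
'b': index 2 in ['a', 'd', 'b', 'e'] -> ['b', 'a', 'd', 'e']
'a': index 1 in ['b', 'a', 'd', 'e'] -> ['a', 'b', 'd', 'e']
'e': index 3 in ['a', 'b', 'd', 'e'] -> ['e', 'a', 'b', 'd']
'a': index 1 in ['e', 'a', 'b', 'd'] -> ['a', 'e', 'b', 'd']
'b': index 2 in ['a', 'e', 'b', 'd'] -> ['b', 'a', 'e', 'd']
'b': index 0 in ['b', 'a', 'e', 'd'] -> ['b', 'a', 'e', 'd']
'a': index 1 in ['b', 'a', 'e', 'd'] -> ['a', 'b', 'e', 'd']


Output: [2, 1, 2, 1, 3, 1, 2, 0, 1]


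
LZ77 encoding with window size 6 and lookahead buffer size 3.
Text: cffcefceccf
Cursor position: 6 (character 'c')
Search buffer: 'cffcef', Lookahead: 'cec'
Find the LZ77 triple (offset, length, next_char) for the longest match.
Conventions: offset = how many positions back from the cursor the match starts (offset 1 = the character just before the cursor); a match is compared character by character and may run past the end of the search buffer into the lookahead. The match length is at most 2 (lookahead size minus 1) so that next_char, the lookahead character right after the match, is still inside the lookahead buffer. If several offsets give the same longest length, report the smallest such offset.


Try each offset into the search buffer:
  offset=1 (pos 5, char 'f'): match length 0
  offset=2 (pos 4, char 'e'): match length 0
  offset=3 (pos 3, char 'c'): match length 2
  offset=4 (pos 2, char 'f'): match length 0
  offset=5 (pos 1, char 'f'): match length 0
  offset=6 (pos 0, char 'c'): match length 1
Longest match has length 2 at offset 3.
next_char = character at position 6 + 2 = 8 -> 'c'

Best match: offset=3, length=2 (matching 'ce' starting at position 3)
LZ77 triple: (3, 2, 'c')


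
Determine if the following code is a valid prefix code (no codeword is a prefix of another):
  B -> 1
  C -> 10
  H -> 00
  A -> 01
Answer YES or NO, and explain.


Checking each pair (does one codeword prefix another?):
  B='1' vs C='10': prefix -- VIOLATION

NO -- this is NOT a valid prefix code. B (1) is a prefix of C (10).


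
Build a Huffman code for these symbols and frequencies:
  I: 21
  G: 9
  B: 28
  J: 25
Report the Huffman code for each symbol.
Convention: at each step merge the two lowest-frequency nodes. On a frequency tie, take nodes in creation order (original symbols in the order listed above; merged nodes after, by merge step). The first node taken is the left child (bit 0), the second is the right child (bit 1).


Huffman tree construction:
Step 1: Merge G(9) + I(21) = 30
Step 2: Merge J(25) + B(28) = 53
Step 3: Merge (G+I)(30) + (J+B)(53) = 83
Read each symbol's code off the tree from the root (left child = 0, right child = 1).

Codes:
  I: 01 (length 2)
  G: 00 (length 2)
  B: 11 (length 2)
  J: 10 (length 2)
Average code length: 166/83 = 2.0000 bits/symbol


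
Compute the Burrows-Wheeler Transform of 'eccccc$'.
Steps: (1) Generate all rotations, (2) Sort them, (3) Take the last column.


Rotations (sorted):
  0: $eccccc -> last char: c
  1: c$ecccc -> last char: c
  2: cc$eccc -> last char: c
  3: ccc$ecc -> last char: c
  4: cccc$ec -> last char: c
  5: ccccc$e -> last char: e
  6: eccccc$ -> last char: $


BWT = ccccce$


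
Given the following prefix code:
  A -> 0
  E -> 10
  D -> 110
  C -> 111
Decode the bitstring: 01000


Decoding step by step:
Bits 0 -> A
Bits 10 -> E
Bits 0 -> A
Bits 0 -> A


Decoded message: AEAA


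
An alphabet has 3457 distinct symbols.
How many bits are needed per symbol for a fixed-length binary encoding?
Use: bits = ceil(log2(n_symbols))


log2(3457) = 11.7553
Bracket: 2^11 = 2048 < 3457 <= 2^12 = 4096
So ceil(log2(3457)) = 12

bits = ceil(log2(3457)) = ceil(11.7553) = 12 bits


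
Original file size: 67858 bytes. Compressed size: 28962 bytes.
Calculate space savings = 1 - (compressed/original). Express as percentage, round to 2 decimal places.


ratio = compressed/original = 28962/67858 = 0.426803
savings = 1 - ratio = 1 - 0.426803 = 0.573197
as a percentage: 0.573197 * 100 = 57.32%

Space savings = 1 - 28962/67858 = 57.32%


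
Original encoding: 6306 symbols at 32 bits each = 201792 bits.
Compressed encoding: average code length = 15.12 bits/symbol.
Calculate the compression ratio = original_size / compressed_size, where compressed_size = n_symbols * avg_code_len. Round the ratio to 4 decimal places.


original_size = n_symbols * orig_bits = 6306 * 32 = 201792 bits
compressed_size = n_symbols * avg_code_len = 6306 * 15.12 = 95346.72 bits
ratio = original_size / compressed_size = 201792 / 95346.72 = 2.1164

Compression ratio = 2.1164


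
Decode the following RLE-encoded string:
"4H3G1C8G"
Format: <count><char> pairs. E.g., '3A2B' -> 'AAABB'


Expanding each <count><char> pair:
  4H -> 'HHHH'
  3G -> 'GGG'
  1C -> 'C'
  8G -> 'GGGGGGGG'

Decoded = HHHHGGGCGGGGGGGG


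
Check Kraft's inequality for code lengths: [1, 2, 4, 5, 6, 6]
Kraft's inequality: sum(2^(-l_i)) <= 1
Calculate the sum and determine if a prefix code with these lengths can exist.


Sum = 2^(-1) + 2^(-2) + 2^(-4) + 2^(-5) + 2^(-6) + 2^(-6)
    = 0.5 + 0.25 + 0.0625 + 0.03125 + 0.015625 + 0.015625
    = 56/64 = 0.875
Since 0.875 <= 1, Kraft's inequality IS satisfied.
A prefix code with these lengths CAN exist.

Kraft sum = 0.875. Satisfied.


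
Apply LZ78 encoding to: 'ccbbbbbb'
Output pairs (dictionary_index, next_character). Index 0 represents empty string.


LZ78 encoding steps:
Dictionary: {0: ''}
Step 1: w='' (idx 0), next='c' -> output (0, 'c'), add 'c' as idx 1
Step 2: w='c' (idx 1), next='b' -> output (1, 'b'), add 'cb' as idx 2
Step 3: w='' (idx 0), next='b' -> output (0, 'b'), add 'b' as idx 3
Step 4: w='b' (idx 3), next='b' -> output (3, 'b'), add 'bb' as idx 4
Step 5: w='bb' (idx 4), end of input -> output (4, '')


Encoded: [(0, 'c'), (1, 'b'), (0, 'b'), (3, 'b'), (4, '')]


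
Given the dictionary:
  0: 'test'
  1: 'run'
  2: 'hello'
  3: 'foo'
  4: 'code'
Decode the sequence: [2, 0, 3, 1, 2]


Look up each index in the dictionary:
  2 -> 'hello'
  0 -> 'test'
  3 -> 'foo'
  1 -> 'run'
  2 -> 'hello'

Decoded: "hello test foo run hello"


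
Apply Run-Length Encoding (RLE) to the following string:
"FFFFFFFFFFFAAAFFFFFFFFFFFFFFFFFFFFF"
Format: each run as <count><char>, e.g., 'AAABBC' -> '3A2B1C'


Scanning runs left to right:
  i=0: run of 'F' x 11 -> '11F'
  i=11: run of 'A' x 3 -> '3A'
  i=14: run of 'F' x 21 -> '21F'

RLE = 11F3A21F


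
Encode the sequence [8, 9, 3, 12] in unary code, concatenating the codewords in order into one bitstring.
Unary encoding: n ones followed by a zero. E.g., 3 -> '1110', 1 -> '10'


Encode each number as n ones followed by a terminating 0:
  8 -> 111111110 (9 bits)
  9 -> 1111111110 (10 bits)
  3 -> 1110 (4 bits)
  12 -> 1111111111110 (13 bits)
Total length = 9 + 10 + 4 + 13 = 36 bits.

Unary([8, 9, 3, 12]) = 111111110111111111011101111111111110 (36 bits)


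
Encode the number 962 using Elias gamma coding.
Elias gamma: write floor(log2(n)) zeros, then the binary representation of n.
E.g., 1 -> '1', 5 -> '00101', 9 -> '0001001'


num_bits = floor(log2(962)) + 1 = 10
leading_zeros = num_bits - 1 = 9
binary(962) = 1111000010

Elias gamma(962) = '000000000' + '1111000010' = 0000000001111000010 (19 bits)


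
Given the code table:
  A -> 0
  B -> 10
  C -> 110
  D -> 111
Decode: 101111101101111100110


Decoding:
10 -> B
111 -> D
110 -> C
110 -> C
111 -> D
110 -> C
0 -> A
110 -> C


Result: BDCCDCAC


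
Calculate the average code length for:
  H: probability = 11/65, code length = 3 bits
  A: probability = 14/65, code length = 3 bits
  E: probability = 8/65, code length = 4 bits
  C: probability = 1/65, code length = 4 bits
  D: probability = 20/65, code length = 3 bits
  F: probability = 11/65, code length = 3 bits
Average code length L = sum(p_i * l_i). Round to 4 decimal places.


Weighted contributions p_i * l_i:
  H: (11/65) * 3 = 33/65
  A: (14/65) * 3 = 42/65
  E: (8/65) * 4 = 32/65
  C: (1/65) * 4 = 4/65
  D: (20/65) * 3 = 60/65
  F: (11/65) * 3 = 33/65
Sum = (33 + 42 + 32 + 4 + 60 + 33)/65 = 204/65

L = 204/65 = 3.1385 bits/symbol


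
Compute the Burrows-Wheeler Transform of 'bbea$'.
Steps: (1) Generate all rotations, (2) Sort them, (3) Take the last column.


Rotations (sorted):
  0: $bbea -> last char: a
  1: a$bbe -> last char: e
  2: bbea$ -> last char: $
  3: bea$b -> last char: b
  4: ea$bb -> last char: b


BWT = ae$bb


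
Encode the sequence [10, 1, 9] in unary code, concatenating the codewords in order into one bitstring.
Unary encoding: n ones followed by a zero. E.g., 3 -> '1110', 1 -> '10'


Encode each number as n ones followed by a terminating 0:
  10 -> 11111111110 (11 bits)
  1 -> 10 (2 bits)
  9 -> 1111111110 (10 bits)
Total length = 11 + 2 + 10 = 23 bits.

Unary([10, 1, 9]) = 11111111110101111111110 (23 bits)


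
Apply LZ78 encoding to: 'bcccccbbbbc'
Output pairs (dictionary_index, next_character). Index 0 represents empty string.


LZ78 encoding steps:
Dictionary: {0: ''}
Step 1: w='' (idx 0), next='b' -> output (0, 'b'), add 'b' as idx 1
Step 2: w='' (idx 0), next='c' -> output (0, 'c'), add 'c' as idx 2
Step 3: w='c' (idx 2), next='c' -> output (2, 'c'), add 'cc' as idx 3
Step 4: w='cc' (idx 3), next='b' -> output (3, 'b'), add 'ccb' as idx 4
Step 5: w='b' (idx 1), next='b' -> output (1, 'b'), add 'bb' as idx 5
Step 6: w='b' (idx 1), next='c' -> output (1, 'c'), add 'bc' as idx 6


Encoded: [(0, 'b'), (0, 'c'), (2, 'c'), (3, 'b'), (1, 'b'), (1, 'c')]


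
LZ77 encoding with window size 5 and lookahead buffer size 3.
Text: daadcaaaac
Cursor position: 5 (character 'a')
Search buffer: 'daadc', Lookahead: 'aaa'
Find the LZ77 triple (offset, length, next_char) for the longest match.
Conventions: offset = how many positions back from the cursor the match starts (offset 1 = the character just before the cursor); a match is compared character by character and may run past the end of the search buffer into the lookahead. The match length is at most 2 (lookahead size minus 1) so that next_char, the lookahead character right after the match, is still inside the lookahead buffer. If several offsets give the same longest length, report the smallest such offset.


Try each offset into the search buffer:
  offset=1 (pos 4, char 'c'): match length 0
  offset=2 (pos 3, char 'd'): match length 0
  offset=3 (pos 2, char 'a'): match length 1
  offset=4 (pos 1, char 'a'): match length 2
  offset=5 (pos 0, char 'd'): match length 0
Longest match has length 2 at offset 4.
next_char = character at position 5 + 2 = 7 -> 'a'

Best match: offset=4, length=2 (matching 'aa' starting at position 1)
LZ77 triple: (4, 2, 'a')


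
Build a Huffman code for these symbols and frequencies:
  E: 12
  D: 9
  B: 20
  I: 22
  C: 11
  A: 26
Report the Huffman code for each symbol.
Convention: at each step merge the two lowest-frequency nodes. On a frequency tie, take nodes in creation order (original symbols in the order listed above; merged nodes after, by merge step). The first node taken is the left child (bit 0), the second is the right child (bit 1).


Huffman tree construction:
Step 1: Merge D(9) + C(11) = 20
Step 2: Merge E(12) + B(20) = 32
Step 3: Merge (D+C)(20) + I(22) = 42
Step 4: Merge A(26) + (E+B)(32) = 58
Step 5: Merge ((D+C)+I)(42) + (A+(E+B))(58) = 100
Read each symbol's code off the tree from the root (left child = 0, right child = 1).

Codes:
  E: 110 (length 3)
  D: 000 (length 3)
  B: 111 (length 3)
  I: 01 (length 2)
  C: 001 (length 3)
  A: 10 (length 2)
Average code length: 252/100 = 2.5200 bits/symbol


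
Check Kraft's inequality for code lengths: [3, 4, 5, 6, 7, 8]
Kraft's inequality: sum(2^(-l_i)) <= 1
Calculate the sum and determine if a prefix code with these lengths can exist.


Sum = 2^(-3) + 2^(-4) + 2^(-5) + 2^(-6) + 2^(-7) + 2^(-8)
    = 0.125 + 0.0625 + 0.03125 + 0.015625 + 0.0078125 + 0.00390625
    = 63/256 = 0.24609375
Since 0.24609375 <= 1, Kraft's inequality IS satisfied.
A prefix code with these lengths CAN exist.

Kraft sum = 0.24609375. Satisfied.


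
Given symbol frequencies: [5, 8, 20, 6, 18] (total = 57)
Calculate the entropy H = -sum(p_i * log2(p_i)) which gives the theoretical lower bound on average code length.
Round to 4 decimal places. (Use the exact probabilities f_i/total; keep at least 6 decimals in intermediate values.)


Per-symbol terms -p_i * log2(p_i) with p_i = f_i/57:
  p = 5/57 = 0.087719: log2(p) = -3.510962, -p*log2(p) = 0.307979
  p = 8/57 = 0.140351: log2(p) = -2.832890, -p*log2(p) = 0.397599
  p = 20/57 = 0.350877: log2(p) = -1.510962, -p*log2(p) = 0.530162
  p = 6/57 = 0.105263: log2(p) = -3.247928, -p*log2(p) = 0.341887
  p = 18/57 = 0.315789: log2(p) = -1.662965, -p*log2(p) = 0.525147
H = 0.307979 + 0.397599 + 0.530162 + 0.341887 + 0.525147 = 2.102774

H = 2.1028 bits/symbol


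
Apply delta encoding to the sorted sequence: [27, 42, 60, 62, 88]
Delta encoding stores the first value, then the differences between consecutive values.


First value: 27
Deltas:
  42 - 27 = 15
  60 - 42 = 18
  62 - 60 = 2
  88 - 62 = 26


Delta encoded: [27, 15, 18, 2, 26]


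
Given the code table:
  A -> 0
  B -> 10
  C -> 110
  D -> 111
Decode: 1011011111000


Decoding:
10 -> B
110 -> C
111 -> D
110 -> C
0 -> A
0 -> A


Result: BCDCAA


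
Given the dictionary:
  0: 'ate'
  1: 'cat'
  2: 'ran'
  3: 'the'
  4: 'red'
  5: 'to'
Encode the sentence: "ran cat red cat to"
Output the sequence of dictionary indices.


Look up each word in the dictionary:
  'ran' -> 2
  'cat' -> 1
  'red' -> 4
  'cat' -> 1
  'to' -> 5

Encoded: [2, 1, 4, 1, 5]


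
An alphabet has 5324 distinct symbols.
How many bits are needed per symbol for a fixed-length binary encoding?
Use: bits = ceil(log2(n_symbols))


log2(5324) = 12.3783
Bracket: 2^12 = 4096 < 5324 <= 2^13 = 8192
So ceil(log2(5324)) = 13

bits = ceil(log2(5324)) = ceil(12.3783) = 13 bits


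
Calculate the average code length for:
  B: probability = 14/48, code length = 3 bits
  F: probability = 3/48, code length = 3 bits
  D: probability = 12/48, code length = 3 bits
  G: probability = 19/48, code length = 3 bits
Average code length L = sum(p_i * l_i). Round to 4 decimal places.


Weighted contributions p_i * l_i:
  B: (14/48) * 3 = 42/48
  F: (3/48) * 3 = 9/48
  D: (12/48) * 3 = 36/48
  G: (19/48) * 3 = 57/48
Sum = (42 + 9 + 36 + 57)/48 = 144/48

L = 144/48 = 3.0000 bits/symbol


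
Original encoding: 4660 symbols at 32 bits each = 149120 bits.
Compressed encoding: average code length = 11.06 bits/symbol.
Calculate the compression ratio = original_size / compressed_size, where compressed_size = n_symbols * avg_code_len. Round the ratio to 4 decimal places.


original_size = n_symbols * orig_bits = 4660 * 32 = 149120 bits
compressed_size = n_symbols * avg_code_len = 4660 * 11.06 = 51539.6 bits
ratio = original_size / compressed_size = 149120 / 51539.6 = 2.8933

Compression ratio = 2.8933


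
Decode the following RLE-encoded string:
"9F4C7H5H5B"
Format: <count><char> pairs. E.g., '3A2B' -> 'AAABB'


Expanding each <count><char> pair:
  9F -> 'FFFFFFFFF'
  4C -> 'CCCC'
  7H -> 'HHHHHHH'
  5H -> 'HHHHH'
  5B -> 'BBBBB'

Decoded = FFFFFFFFFCCCCHHHHHHHHHHHHBBBBB


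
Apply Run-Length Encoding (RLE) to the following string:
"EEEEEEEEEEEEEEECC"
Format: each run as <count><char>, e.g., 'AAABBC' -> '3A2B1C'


Scanning runs left to right:
  i=0: run of 'E' x 15 -> '15E'
  i=15: run of 'C' x 2 -> '2C'

RLE = 15E2C


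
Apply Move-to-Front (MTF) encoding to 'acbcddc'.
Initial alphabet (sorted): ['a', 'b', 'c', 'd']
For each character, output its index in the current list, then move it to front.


MTF encoding:
'a': index 0 in ['a', 'b', 'c', 'd'] -> ['a', 'b', 'c', 'd']
'c': index 2 in ['a', 'b', 'c', 'd'] -> ['c', 'a', 'b', 'd']
'b': index 2 in ['c', 'a', 'b', 'd'] -> ['b', 'c', 'a', 'd']
'c': index 1 in ['b', 'c', 'a', 'd'] -> ['c', 'b', 'a', 'd']
'd': index 3 in ['c', 'b', 'a', 'd'] -> ['d', 'c', 'b', 'a']
'd': index 0 in ['d', 'c', 'b', 'a'] -> ['d', 'c', 'b', 'a']
'c': index 1 in ['d', 'c', 'b', 'a'] -> ['c', 'd', 'b', 'a']


Output: [0, 2, 2, 1, 3, 0, 1]


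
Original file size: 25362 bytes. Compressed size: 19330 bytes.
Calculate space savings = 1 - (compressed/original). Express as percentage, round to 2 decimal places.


ratio = compressed/original = 19330/25362 = 0.762164
savings = 1 - ratio = 1 - 0.762164 = 0.237836
as a percentage: 0.237836 * 100 = 23.78%

Space savings = 1 - 19330/25362 = 23.78%


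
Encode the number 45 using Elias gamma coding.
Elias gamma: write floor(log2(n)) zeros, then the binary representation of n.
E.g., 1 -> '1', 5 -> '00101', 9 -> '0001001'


num_bits = floor(log2(45)) + 1 = 6
leading_zeros = num_bits - 1 = 5
binary(45) = 101101

Elias gamma(45) = '00000' + '101101' = 00000101101 (11 bits)


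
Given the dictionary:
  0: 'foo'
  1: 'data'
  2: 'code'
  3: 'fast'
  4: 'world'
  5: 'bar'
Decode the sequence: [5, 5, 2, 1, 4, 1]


Look up each index in the dictionary:
  5 -> 'bar'
  5 -> 'bar'
  2 -> 'code'
  1 -> 'data'
  4 -> 'world'
  1 -> 'data'

Decoded: "bar bar code data world data"


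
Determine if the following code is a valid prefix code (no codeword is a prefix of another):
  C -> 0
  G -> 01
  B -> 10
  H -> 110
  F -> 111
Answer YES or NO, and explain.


Checking each pair (does one codeword prefix another?):
  C='0' vs G='01': prefix -- VIOLATION

NO -- this is NOT a valid prefix code. C (0) is a prefix of G (01).


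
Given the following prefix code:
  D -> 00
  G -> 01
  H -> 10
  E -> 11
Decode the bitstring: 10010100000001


Decoding step by step:
Bits 10 -> H
Bits 01 -> G
Bits 01 -> G
Bits 00 -> D
Bits 00 -> D
Bits 00 -> D
Bits 01 -> G


Decoded message: HGGDDDG


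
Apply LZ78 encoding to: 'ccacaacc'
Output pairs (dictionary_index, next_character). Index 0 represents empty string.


LZ78 encoding steps:
Dictionary: {0: ''}
Step 1: w='' (idx 0), next='c' -> output (0, 'c'), add 'c' as idx 1
Step 2: w='c' (idx 1), next='a' -> output (1, 'a'), add 'ca' as idx 2
Step 3: w='ca' (idx 2), next='a' -> output (2, 'a'), add 'caa' as idx 3
Step 4: w='c' (idx 1), next='c' -> output (1, 'c'), add 'cc' as idx 4


Encoded: [(0, 'c'), (1, 'a'), (2, 'a'), (1, 'c')]


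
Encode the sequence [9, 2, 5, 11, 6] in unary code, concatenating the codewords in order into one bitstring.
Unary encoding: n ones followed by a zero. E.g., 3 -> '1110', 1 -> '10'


Encode each number as n ones followed by a terminating 0:
  9 -> 1111111110 (10 bits)
  2 -> 110 (3 bits)
  5 -> 111110 (6 bits)
  11 -> 111111111110 (12 bits)
  6 -> 1111110 (7 bits)
Total length = 10 + 3 + 6 + 12 + 7 = 38 bits.

Unary([9, 2, 5, 11, 6]) = 11111111101101111101111111111101111110 (38 bits)


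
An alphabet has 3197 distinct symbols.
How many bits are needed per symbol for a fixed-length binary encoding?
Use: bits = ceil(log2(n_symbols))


log2(3197) = 11.6425
Bracket: 2^11 = 2048 < 3197 <= 2^12 = 4096
So ceil(log2(3197)) = 12

bits = ceil(log2(3197)) = ceil(11.6425) = 12 bits


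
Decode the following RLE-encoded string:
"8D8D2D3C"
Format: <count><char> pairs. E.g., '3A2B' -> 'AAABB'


Expanding each <count><char> pair:
  8D -> 'DDDDDDDD'
  8D -> 'DDDDDDDD'
  2D -> 'DD'
  3C -> 'CCC'

Decoded = DDDDDDDDDDDDDDDDDDCCC


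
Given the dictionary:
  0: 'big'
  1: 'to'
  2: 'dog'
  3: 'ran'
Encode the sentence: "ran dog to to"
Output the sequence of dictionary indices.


Look up each word in the dictionary:
  'ran' -> 3
  'dog' -> 2
  'to' -> 1
  'to' -> 1

Encoded: [3, 2, 1, 1]


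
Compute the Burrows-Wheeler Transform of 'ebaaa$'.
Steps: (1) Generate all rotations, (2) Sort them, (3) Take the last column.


Rotations (sorted):
  0: $ebaaa -> last char: a
  1: a$ebaa -> last char: a
  2: aa$eba -> last char: a
  3: aaa$eb -> last char: b
  4: baaa$e -> last char: e
  5: ebaaa$ -> last char: $


BWT = aaabe$


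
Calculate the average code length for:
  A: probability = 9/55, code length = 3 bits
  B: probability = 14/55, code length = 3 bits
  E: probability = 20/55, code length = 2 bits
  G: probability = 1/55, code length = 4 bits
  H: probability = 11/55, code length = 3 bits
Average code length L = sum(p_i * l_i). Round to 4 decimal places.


Weighted contributions p_i * l_i:
  A: (9/55) * 3 = 27/55
  B: (14/55) * 3 = 42/55
  E: (20/55) * 2 = 40/55
  G: (1/55) * 4 = 4/55
  H: (11/55) * 3 = 33/55
Sum = (27 + 42 + 40 + 4 + 33)/55 = 146/55

L = 146/55 = 2.6545 bits/symbol


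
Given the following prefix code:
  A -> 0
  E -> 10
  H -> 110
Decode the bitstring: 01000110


Decoding step by step:
Bits 0 -> A
Bits 10 -> E
Bits 0 -> A
Bits 0 -> A
Bits 110 -> H


Decoded message: AEAAH


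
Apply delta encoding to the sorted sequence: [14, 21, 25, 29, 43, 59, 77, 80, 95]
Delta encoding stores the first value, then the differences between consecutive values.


First value: 14
Deltas:
  21 - 14 = 7
  25 - 21 = 4
  29 - 25 = 4
  43 - 29 = 14
  59 - 43 = 16
  77 - 59 = 18
  80 - 77 = 3
  95 - 80 = 15


Delta encoded: [14, 7, 4, 4, 14, 16, 18, 3, 15]


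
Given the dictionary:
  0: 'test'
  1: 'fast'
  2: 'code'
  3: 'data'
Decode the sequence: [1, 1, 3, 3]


Look up each index in the dictionary:
  1 -> 'fast'
  1 -> 'fast'
  3 -> 'data'
  3 -> 'data'

Decoded: "fast fast data data"


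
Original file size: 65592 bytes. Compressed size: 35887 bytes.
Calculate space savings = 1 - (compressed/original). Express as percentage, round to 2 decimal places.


ratio = compressed/original = 35887/65592 = 0.547125
savings = 1 - ratio = 1 - 0.547125 = 0.452875
as a percentage: 0.452875 * 100 = 45.29%

Space savings = 1 - 35887/65592 = 45.29%


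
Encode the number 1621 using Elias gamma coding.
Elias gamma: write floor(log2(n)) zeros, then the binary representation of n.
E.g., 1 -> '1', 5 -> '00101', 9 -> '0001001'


num_bits = floor(log2(1621)) + 1 = 11
leading_zeros = num_bits - 1 = 10
binary(1621) = 11001010101

Elias gamma(1621) = '0000000000' + '11001010101' = 000000000011001010101 (21 bits)


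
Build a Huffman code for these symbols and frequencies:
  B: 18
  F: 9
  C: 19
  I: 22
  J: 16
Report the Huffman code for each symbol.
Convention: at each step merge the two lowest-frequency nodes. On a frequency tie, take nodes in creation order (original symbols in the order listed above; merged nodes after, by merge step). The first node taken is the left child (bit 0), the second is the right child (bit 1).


Huffman tree construction:
Step 1: Merge F(9) + J(16) = 25
Step 2: Merge B(18) + C(19) = 37
Step 3: Merge I(22) + (F+J)(25) = 47
Step 4: Merge (B+C)(37) + (I+(F+J))(47) = 84
Read each symbol's code off the tree from the root (left child = 0, right child = 1).

Codes:
  B: 00 (length 2)
  F: 110 (length 3)
  C: 01 (length 2)
  I: 10 (length 2)
  J: 111 (length 3)
Average code length: 193/84 = 2.2976 bits/symbol


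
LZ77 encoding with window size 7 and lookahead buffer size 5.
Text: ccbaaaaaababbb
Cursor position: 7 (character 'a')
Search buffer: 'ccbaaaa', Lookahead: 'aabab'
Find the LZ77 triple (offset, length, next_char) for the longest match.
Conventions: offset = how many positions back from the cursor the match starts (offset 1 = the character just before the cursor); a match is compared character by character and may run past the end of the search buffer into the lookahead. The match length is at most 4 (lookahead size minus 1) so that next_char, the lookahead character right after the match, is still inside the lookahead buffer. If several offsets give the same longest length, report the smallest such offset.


Try each offset into the search buffer:
  offset=1 (pos 6, char 'a'): match length 2
  offset=2 (pos 5, char 'a'): match length 2
  offset=3 (pos 4, char 'a'): match length 2
  offset=4 (pos 3, char 'a'): match length 2
  offset=5 (pos 2, char 'b'): match length 0
  offset=6 (pos 1, char 'c'): match length 0
  offset=7 (pos 0, char 'c'): match length 0
Longest match has length 2, found at offsets 1, 2, 3, 4; take the smallest, offset 1.
next_char = character at position 7 + 2 = 9 -> 'b'

Best match: offset=1, length=2 (matching 'aa' starting at position 6)
LZ77 triple: (1, 2, 'b')


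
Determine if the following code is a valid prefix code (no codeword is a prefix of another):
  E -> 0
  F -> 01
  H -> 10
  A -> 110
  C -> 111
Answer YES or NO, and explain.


Checking each pair (does one codeword prefix another?):
  E='0' vs F='01': prefix -- VIOLATION

NO -- this is NOT a valid prefix code. E (0) is a prefix of F (01).


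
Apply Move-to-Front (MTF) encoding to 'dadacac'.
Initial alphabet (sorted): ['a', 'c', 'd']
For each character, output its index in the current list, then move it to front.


MTF encoding:
'd': index 2 in ['a', 'c', 'd'] -> ['d', 'a', 'c']
'a': index 1 in ['d', 'a', 'c'] -> ['a', 'd', 'c']
'd': index 1 in ['a', 'd', 'c'] -> ['d', 'a', 'c']
'a': index 1 in ['d', 'a', 'c'] -> ['a', 'd', 'c']
'c': index 2 in ['a', 'd', 'c'] -> ['c', 'a', 'd']
'a': index 1 in ['c', 'a', 'd'] -> ['a', 'c', 'd']
'c': index 1 in ['a', 'c', 'd'] -> ['c', 'a', 'd']


Output: [2, 1, 1, 1, 2, 1, 1]


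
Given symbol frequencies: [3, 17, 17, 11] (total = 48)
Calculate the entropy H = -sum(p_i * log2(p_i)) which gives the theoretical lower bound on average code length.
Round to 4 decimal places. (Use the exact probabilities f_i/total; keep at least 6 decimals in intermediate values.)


Per-symbol terms -p_i * log2(p_i) with p_i = f_i/48:
  p = 3/48 = 0.062500: log2(p) = -4.000000, -p*log2(p) = 0.250000
  p = 17/48 = 0.354167: log2(p) = -1.497500, -p*log2(p) = 0.530364
  p = 17/48 = 0.354167: log2(p) = -1.497500, -p*log2(p) = 0.530364
  p = 11/48 = 0.229167: log2(p) = -2.125531, -p*log2(p) = 0.487101
H = 0.250000 + 0.530364 + 0.530364 + 0.487101 = 1.797829

H = 1.7978 bits/symbol


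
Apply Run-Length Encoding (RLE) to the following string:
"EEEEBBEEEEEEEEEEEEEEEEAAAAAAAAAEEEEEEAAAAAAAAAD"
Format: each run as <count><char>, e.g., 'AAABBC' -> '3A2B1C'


Scanning runs left to right:
  i=0: run of 'E' x 4 -> '4E'
  i=4: run of 'B' x 2 -> '2B'
  i=6: run of 'E' x 16 -> '16E'
  i=22: run of 'A' x 9 -> '9A'
  i=31: run of 'E' x 6 -> '6E'
  i=37: run of 'A' x 9 -> '9A'
  i=46: run of 'D' x 1 -> '1D'

RLE = 4E2B16E9A6E9A1D


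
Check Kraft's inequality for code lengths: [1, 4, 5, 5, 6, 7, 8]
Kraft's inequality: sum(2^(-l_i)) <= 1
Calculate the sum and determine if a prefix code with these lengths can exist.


Sum = 2^(-1) + 2^(-4) + 2^(-5) + 2^(-5) + 2^(-6) + 2^(-7) + 2^(-8)
    = 0.5 + 0.0625 + 0.03125 + 0.03125 + 0.015625 + 0.0078125 + 0.00390625
    = 167/256 = 0.65234375
Since 0.65234375 <= 1, Kraft's inequality IS satisfied.
A prefix code with these lengths CAN exist.

Kraft sum = 0.65234375. Satisfied.


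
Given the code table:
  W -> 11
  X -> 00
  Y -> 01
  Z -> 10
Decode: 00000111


Decoding:
00 -> X
00 -> X
01 -> Y
11 -> W


Result: XXYW


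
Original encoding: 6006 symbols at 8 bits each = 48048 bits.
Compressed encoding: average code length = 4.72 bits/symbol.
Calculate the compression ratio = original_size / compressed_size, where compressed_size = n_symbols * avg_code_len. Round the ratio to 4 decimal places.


original_size = n_symbols * orig_bits = 6006 * 8 = 48048 bits
compressed_size = n_symbols * avg_code_len = 6006 * 4.72 = 28348.32 bits
ratio = original_size / compressed_size = 48048 / 28348.32 = 1.6949

Compression ratio = 1.6949


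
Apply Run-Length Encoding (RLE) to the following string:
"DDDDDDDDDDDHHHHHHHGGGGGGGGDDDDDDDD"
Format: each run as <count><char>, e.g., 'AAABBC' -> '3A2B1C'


Scanning runs left to right:
  i=0: run of 'D' x 11 -> '11D'
  i=11: run of 'H' x 7 -> '7H'
  i=18: run of 'G' x 8 -> '8G'
  i=26: run of 'D' x 8 -> '8D'

RLE = 11D7H8G8D


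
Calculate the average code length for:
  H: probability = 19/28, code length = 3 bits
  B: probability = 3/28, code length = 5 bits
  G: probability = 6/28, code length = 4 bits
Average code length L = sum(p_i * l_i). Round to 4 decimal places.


Weighted contributions p_i * l_i:
  H: (19/28) * 3 = 57/28
  B: (3/28) * 5 = 15/28
  G: (6/28) * 4 = 24/28
Sum = (57 + 15 + 24)/28 = 96/28

L = 96/28 = 3.4286 bits/symbol


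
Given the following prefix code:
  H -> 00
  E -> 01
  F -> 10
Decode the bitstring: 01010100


Decoding step by step:
Bits 01 -> E
Bits 01 -> E
Bits 01 -> E
Bits 00 -> H


Decoded message: EEEH


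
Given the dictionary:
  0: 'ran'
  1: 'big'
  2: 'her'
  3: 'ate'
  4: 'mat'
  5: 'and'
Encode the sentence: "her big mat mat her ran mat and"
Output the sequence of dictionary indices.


Look up each word in the dictionary:
  'her' -> 2
  'big' -> 1
  'mat' -> 4
  'mat' -> 4
  'her' -> 2
  'ran' -> 0
  'mat' -> 4
  'and' -> 5

Encoded: [2, 1, 4, 4, 2, 0, 4, 5]


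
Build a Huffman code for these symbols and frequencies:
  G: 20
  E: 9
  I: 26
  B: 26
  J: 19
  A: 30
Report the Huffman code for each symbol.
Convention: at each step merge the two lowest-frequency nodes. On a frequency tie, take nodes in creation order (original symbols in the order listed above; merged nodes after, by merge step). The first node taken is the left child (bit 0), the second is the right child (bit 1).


Huffman tree construction:
Step 1: Merge E(9) + J(19) = 28
Step 2: Merge G(20) + I(26) = 46
Step 3: Merge B(26) + (E+J)(28) = 54
Step 4: Merge A(30) + (G+I)(46) = 76
Step 5: Merge (B+(E+J))(54) + (A+(G+I))(76) = 130
Read each symbol's code off the tree from the root (left child = 0, right child = 1).

Codes:
  G: 110 (length 3)
  E: 010 (length 3)
  I: 111 (length 3)
  B: 00 (length 2)
  J: 011 (length 3)
  A: 10 (length 2)
Average code length: 334/130 = 2.5692 bits/symbol


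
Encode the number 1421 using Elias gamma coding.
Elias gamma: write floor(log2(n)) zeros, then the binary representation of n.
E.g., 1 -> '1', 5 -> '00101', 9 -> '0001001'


num_bits = floor(log2(1421)) + 1 = 11
leading_zeros = num_bits - 1 = 10
binary(1421) = 10110001101

Elias gamma(1421) = '0000000000' + '10110001101' = 000000000010110001101 (21 bits)


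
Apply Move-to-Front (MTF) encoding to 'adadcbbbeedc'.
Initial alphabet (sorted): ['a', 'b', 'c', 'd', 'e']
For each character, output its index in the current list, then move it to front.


MTF encoding:
'a': index 0 in ['a', 'b', 'c', 'd', 'e'] -> ['a', 'b', 'c', 'd', 'e']
'd': index 3 in ['a', 'b', 'c', 'd', 'e'] -> ['d', 'a', 'b', 'c', 'e']
'a': index 1 in ['d', 'a', 'b', 'c', 'e'] -> ['a', 'd', 'b', 'c', 'e']
'd': index 1 in ['a', 'd', 'b', 'c', 'e'] -> ['d', 'a', 'b', 'c', 'e']
'c': index 3 in ['d', 'a', 'b', 'c', 'e'] -> ['c', 'd', 'a', 'b', 'e']
'b': index 3 in ['c', 'd', 'a', 'b', 'e'] -> ['b', 'c', 'd', 'a', 'e']
'b': index 0 in ['b', 'c', 'd', 'a', 'e'] -> ['b', 'c', 'd', 'a', 'e']
'b': index 0 in ['b', 'c', 'd', 'a', 'e'] -> ['b', 'c', 'd', 'a', 'e']
'e': index 4 in ['b', 'c', 'd', 'a', 'e'] -> ['e', 'b', 'c', 'd', 'a']
'e': index 0 in ['e', 'b', 'c', 'd', 'a'] -> ['e', 'b', 'c', 'd', 'a']
'd': index 3 in ['e', 'b', 'c', 'd', 'a'] -> ['d', 'e', 'b', 'c', 'a']
'c': index 3 in ['d', 'e', 'b', 'c', 'a'] -> ['c', 'd', 'e', 'b', 'a']


Output: [0, 3, 1, 1, 3, 3, 0, 0, 4, 0, 3, 3]


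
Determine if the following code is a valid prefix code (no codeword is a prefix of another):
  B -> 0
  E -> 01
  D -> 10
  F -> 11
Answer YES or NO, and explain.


Checking each pair (does one codeword prefix another?):
  B='0' vs E='01': prefix -- VIOLATION

NO -- this is NOT a valid prefix code. B (0) is a prefix of E (01).


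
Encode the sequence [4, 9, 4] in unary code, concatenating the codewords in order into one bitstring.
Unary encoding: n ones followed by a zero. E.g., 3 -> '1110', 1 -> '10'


Encode each number as n ones followed by a terminating 0:
  4 -> 11110 (5 bits)
  9 -> 1111111110 (10 bits)
  4 -> 11110 (5 bits)
Total length = 5 + 10 + 5 = 20 bits.

Unary([4, 9, 4]) = 11110111111111011110 (20 bits)


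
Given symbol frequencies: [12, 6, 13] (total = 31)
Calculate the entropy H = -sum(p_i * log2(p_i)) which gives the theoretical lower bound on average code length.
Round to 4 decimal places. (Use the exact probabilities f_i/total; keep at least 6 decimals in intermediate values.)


Per-symbol terms -p_i * log2(p_i) with p_i = f_i/31:
  p = 12/31 = 0.387097: log2(p) = -1.369234, -p*log2(p) = 0.530026
  p = 6/31 = 0.193548: log2(p) = -2.369234, -p*log2(p) = 0.458561
  p = 13/31 = 0.419355: log2(p) = -1.253757, -p*log2(p) = 0.525769
H = 0.530026 + 0.458561 + 0.525769 = 1.514356

H = 1.5144 bits/symbol


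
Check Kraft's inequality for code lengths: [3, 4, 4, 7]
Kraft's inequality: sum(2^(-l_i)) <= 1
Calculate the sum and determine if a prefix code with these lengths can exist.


Sum = 2^(-3) + 2^(-4) + 2^(-4) + 2^(-7)
    = 0.125 + 0.0625 + 0.0625 + 0.0078125
    = 33/128 = 0.2578125
Since 0.2578125 <= 1, Kraft's inequality IS satisfied.
A prefix code with these lengths CAN exist.

Kraft sum = 0.2578125. Satisfied.


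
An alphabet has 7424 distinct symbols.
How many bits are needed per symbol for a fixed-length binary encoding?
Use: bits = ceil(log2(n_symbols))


log2(7424) = 12.858
Bracket: 2^12 = 4096 < 7424 <= 2^13 = 8192
So ceil(log2(7424)) = 13

bits = ceil(log2(7424)) = ceil(12.858) = 13 bits


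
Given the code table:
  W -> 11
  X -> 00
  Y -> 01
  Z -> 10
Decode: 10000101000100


Decoding:
10 -> Z
00 -> X
01 -> Y
01 -> Y
00 -> X
01 -> Y
00 -> X


Result: ZXYYXYX


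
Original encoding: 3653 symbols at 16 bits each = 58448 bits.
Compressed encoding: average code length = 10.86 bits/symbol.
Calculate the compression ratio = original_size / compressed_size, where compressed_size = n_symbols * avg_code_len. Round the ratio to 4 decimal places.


original_size = n_symbols * orig_bits = 3653 * 16 = 58448 bits
compressed_size = n_symbols * avg_code_len = 3653 * 10.86 = 39671.58 bits
ratio = original_size / compressed_size = 58448 / 39671.58 = 1.4733

Compression ratio = 1.4733


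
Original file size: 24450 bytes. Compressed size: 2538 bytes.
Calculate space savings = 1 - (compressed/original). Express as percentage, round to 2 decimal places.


ratio = compressed/original = 2538/24450 = 0.103804
savings = 1 - ratio = 1 - 0.103804 = 0.896196
as a percentage: 0.896196 * 100 = 89.62%

Space savings = 1 - 2538/24450 = 89.62%


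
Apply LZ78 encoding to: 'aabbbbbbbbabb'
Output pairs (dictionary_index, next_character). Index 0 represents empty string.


LZ78 encoding steps:
Dictionary: {0: ''}
Step 1: w='' (idx 0), next='a' -> output (0, 'a'), add 'a' as idx 1
Step 2: w='a' (idx 1), next='b' -> output (1, 'b'), add 'ab' as idx 2
Step 3: w='' (idx 0), next='b' -> output (0, 'b'), add 'b' as idx 3
Step 4: w='b' (idx 3), next='b' -> output (3, 'b'), add 'bb' as idx 4
Step 5: w='bb' (idx 4), next='b' -> output (4, 'b'), add 'bbb' as idx 5
Step 6: w='b' (idx 3), next='a' -> output (3, 'a'), add 'ba' as idx 6
Step 7: w='bb' (idx 4), end of input -> output (4, '')


Encoded: [(0, 'a'), (1, 'b'), (0, 'b'), (3, 'b'), (4, 'b'), (3, 'a'), (4, '')]


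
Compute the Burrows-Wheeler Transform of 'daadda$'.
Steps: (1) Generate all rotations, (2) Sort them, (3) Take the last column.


Rotations (sorted):
  0: $daadda -> last char: a
  1: a$daadd -> last char: d
  2: aadda$d -> last char: d
  3: adda$da -> last char: a
  4: da$daad -> last char: d
  5: daadda$ -> last char: $
  6: dda$daa -> last char: a


BWT = addad$a


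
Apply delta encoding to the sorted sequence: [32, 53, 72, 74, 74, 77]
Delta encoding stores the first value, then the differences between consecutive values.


First value: 32
Deltas:
  53 - 32 = 21
  72 - 53 = 19
  74 - 72 = 2
  74 - 74 = 0
  77 - 74 = 3


Delta encoded: [32, 21, 19, 2, 0, 3]
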